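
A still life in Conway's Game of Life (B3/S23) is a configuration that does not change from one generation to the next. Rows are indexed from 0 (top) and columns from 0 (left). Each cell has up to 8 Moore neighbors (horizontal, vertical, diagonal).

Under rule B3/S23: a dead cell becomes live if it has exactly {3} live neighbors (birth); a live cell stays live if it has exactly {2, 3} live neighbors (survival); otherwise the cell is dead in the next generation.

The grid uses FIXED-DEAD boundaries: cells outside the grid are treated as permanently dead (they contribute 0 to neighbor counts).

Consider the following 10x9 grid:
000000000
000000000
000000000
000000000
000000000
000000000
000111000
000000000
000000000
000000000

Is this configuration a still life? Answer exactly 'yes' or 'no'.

Compute generation 1 and compare to generation 0 (given above):
Generation 1:
000000000
000000000
000000000
000000000
000000000
000010000
000010000
000010000
000000000
000000000
Cell (5,4) differs: gen0=0 vs gen1=1 -> NOT a still life.

Answer: no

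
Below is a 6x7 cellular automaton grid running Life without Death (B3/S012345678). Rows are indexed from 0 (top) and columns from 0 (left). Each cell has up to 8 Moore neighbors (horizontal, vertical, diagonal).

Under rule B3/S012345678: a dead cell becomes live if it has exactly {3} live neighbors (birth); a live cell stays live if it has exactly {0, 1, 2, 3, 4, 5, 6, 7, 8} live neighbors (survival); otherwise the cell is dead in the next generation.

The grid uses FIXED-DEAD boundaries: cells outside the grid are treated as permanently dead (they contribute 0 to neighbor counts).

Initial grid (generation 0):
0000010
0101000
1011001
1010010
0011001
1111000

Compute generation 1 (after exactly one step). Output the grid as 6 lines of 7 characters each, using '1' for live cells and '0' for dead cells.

Simulating step by step:
Generation 0 (given above): 17 live cells
Generation 1: 23 live cells
(generation 1 grid is the final answer)

Answer: 0000010
0101100
1011101
1010111
1011101
1111000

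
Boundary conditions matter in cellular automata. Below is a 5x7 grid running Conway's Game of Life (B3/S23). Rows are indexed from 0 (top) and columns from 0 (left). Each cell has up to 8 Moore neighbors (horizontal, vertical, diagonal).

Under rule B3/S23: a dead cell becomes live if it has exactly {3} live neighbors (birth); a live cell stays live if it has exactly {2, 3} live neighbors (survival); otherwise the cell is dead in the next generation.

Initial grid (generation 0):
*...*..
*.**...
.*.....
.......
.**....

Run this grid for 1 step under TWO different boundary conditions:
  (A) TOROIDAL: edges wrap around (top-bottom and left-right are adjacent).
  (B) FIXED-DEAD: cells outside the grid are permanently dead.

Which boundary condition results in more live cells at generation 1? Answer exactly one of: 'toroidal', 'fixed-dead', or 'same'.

Answer: same

Derivation:
Under TOROIDAL boundary, generation 1:
*......
*.**...
.**....
.**....
.*.....
Population = 9

Under FIXED-DEAD boundary, generation 1:
.*.*...
*.**...
.**....
.**....
.......
Population = 9

Comparison: toroidal=9, fixed-dead=9 -> same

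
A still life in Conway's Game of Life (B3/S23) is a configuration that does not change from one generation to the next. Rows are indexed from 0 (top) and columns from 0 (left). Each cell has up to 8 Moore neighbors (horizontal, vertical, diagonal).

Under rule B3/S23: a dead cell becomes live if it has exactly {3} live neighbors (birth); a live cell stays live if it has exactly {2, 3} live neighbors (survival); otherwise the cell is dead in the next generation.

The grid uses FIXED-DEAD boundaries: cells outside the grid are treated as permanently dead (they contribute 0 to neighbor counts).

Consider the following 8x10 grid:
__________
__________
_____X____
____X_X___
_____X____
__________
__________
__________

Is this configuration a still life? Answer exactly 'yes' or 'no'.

Answer: yes

Derivation:
Compute generation 1 and compare to generation 0 (given above):
Generation 1:
__________
__________
_____X____
____X_X___
_____X____
__________
__________
__________
The grids are IDENTICAL -> still life.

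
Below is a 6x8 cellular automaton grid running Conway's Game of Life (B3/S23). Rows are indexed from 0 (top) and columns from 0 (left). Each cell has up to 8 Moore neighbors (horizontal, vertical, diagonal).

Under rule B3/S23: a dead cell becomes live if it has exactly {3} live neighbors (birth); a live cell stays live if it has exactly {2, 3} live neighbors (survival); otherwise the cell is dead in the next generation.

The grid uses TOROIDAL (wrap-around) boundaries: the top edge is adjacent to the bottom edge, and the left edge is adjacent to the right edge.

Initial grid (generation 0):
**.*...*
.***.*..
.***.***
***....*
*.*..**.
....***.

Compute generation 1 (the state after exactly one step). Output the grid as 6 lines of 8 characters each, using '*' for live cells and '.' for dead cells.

Simulating step by step:
Generation 0 (given above): 25 live cells
Generation 1: 15 live cells
(generation 1 grid is the final answer)

Answer: **.*...*
.....*..
.....*.*
....*...
*.***...
..***...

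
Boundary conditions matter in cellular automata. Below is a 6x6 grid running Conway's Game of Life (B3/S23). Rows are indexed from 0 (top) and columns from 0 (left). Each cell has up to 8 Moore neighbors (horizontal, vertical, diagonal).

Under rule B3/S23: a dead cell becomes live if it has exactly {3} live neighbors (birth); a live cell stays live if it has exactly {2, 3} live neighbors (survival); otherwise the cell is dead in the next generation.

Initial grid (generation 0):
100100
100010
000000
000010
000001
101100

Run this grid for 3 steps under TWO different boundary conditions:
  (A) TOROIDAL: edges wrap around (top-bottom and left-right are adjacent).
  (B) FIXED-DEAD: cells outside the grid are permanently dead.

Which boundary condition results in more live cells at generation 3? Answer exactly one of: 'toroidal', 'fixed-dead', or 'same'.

Answer: toroidal

Derivation:
Under TOROIDAL boundary, generation 3:
000000
000000
100011
000000
000000
000000
Population = 3

Under FIXED-DEAD boundary, generation 3:
000000
000000
000000
000000
000000
000000
Population = 0

Comparison: toroidal=3, fixed-dead=0 -> toroidal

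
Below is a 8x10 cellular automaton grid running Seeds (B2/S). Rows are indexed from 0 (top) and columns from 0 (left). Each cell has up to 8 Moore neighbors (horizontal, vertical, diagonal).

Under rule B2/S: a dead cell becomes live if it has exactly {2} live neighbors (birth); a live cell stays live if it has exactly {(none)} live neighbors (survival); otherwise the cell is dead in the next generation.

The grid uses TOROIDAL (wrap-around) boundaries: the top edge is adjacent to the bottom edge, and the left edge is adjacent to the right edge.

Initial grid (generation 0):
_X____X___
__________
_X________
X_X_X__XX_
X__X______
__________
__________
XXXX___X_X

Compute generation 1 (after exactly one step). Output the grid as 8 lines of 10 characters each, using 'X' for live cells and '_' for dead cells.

Simulating step by step:
Generation 0 (given above): 16 live cells
Generation 1: 22 live cells
(generation 1 grid is the final answer)

Answer: ___X___XXX
XXX_______
X_XX___XXX
__________
__X_X__XX_
__________
___X____XX
______X_X_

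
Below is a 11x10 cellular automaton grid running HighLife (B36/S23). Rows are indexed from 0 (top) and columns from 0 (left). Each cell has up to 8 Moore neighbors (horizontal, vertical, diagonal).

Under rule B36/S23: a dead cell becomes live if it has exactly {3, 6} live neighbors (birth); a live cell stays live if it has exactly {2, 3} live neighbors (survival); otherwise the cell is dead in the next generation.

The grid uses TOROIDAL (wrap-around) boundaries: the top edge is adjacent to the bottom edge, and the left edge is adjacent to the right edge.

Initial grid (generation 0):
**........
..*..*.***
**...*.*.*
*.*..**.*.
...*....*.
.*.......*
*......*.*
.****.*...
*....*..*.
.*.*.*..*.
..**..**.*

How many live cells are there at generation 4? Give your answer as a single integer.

Simulating step by step:
Generation 0 (given above): 41 live cells
Generation 1: 50 live cells
**.*......
*.*....*..
..*.***.*.
*.*.***.*.
***....**.
.........*
...*....**
.********.
*....***.*
**.*.*..*.
...**.****
Generation 2: 51 live cells
**.**.*...
*.*.****.*
..*.*...*.
***.*..**.
*.**.****.
.**....*..
*..*.**..*
.***......
....*.....
.***..**.*
...*.****.
Generation 3: 39 live cells
**.....*..
*.**..****
.****.....
*..**.....
*...**....
......*...
*.***.*...
****.*....
*.*.*.....
..**......
..*.....**
Generation 4: 36 live cells
...*..*.**
.*..*.****
.....*.**.
*.........
...***....
.*....*...
*...*.*...
*....*...*
**.**.....
..*......*
*.**....**
Population at generation 4: 36

Answer: 36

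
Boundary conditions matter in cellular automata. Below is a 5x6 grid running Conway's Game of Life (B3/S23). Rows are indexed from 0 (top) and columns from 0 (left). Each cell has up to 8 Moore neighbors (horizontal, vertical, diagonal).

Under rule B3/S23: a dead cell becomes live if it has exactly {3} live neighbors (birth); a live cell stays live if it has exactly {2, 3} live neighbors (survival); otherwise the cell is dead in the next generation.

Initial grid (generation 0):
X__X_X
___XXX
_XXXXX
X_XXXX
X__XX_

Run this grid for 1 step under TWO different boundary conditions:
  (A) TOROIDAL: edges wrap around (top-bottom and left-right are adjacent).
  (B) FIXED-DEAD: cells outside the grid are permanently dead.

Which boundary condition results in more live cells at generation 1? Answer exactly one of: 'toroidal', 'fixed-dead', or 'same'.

Under TOROIDAL boundary, generation 1:
X_X___
_X____
_X____
______
______
Population = 4

Under FIXED-DEAD boundary, generation 1:
___X_X
_X____
_X____
X_____
_XX__X
Population = 8

Comparison: toroidal=4, fixed-dead=8 -> fixed-dead

Answer: fixed-dead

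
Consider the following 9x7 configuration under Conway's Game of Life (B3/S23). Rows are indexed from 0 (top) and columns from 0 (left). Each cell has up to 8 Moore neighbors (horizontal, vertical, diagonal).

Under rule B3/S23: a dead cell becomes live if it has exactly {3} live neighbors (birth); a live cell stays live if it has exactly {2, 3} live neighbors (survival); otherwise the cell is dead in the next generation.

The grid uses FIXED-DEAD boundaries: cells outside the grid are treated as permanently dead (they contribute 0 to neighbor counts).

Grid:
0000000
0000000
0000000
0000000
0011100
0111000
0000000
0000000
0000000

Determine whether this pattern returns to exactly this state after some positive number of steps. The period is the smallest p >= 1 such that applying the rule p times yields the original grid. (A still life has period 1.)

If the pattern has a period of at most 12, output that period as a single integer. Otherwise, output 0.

Simulating and comparing each generation to the original:
Gen 0 (original, given above): 6 live cells
Gen 1: 6 live cells, differs from original
Gen 2: 6 live cells, MATCHES original -> period = 2

Answer: 2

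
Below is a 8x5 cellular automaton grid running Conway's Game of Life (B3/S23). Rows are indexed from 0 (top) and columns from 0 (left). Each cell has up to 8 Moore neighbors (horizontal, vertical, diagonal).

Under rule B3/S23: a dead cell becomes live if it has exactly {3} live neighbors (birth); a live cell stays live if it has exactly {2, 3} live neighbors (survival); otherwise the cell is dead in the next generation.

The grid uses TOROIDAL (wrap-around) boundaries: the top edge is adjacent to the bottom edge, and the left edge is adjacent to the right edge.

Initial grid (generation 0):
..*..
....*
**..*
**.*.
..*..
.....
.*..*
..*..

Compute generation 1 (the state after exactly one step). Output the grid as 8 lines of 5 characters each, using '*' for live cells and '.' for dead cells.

Simulating step by step:
Generation 0 (given above): 12 live cells
Generation 1: 13 live cells
(generation 1 grid is the final answer)

Answer: ...*.
.*.**
.***.
...*.
.**..
.....
.....
.***.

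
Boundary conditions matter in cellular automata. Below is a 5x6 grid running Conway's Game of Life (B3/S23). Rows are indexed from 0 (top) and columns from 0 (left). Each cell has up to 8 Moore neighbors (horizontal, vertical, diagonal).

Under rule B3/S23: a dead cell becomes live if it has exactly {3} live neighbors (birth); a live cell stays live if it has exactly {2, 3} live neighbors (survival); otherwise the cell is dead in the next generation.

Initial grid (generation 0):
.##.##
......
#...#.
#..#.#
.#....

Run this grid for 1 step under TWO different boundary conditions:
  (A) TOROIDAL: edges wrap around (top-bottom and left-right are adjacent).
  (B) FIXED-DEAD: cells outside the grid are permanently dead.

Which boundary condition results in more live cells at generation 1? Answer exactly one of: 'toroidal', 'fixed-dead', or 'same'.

Under TOROIDAL boundary, generation 1:
###...
##.##.
#...#.
##..##
.#.#..
Population = 15

Under FIXED-DEAD boundary, generation 1:
......
.#.###
....#.
##..#.
......
Population = 8

Comparison: toroidal=15, fixed-dead=8 -> toroidal

Answer: toroidal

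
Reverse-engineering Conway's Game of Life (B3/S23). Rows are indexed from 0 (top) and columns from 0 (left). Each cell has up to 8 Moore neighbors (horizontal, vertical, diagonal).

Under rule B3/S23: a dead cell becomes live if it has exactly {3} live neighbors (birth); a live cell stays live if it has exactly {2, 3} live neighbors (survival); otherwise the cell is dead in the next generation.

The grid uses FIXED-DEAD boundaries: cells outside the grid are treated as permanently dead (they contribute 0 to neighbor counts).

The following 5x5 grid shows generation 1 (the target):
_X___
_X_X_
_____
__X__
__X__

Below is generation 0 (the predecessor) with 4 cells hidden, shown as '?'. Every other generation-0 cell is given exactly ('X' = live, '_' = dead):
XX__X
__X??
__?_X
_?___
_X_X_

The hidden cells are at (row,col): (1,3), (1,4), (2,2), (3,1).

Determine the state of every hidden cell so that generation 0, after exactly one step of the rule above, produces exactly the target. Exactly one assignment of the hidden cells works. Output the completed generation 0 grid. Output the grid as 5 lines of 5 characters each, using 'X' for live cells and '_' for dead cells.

Answer: XX__X
__X__
____X
_X___
_X_X_

Derivation:
Hidden generation-0 cells (in order): (1,3), (1,4), (2,2), (3,1).
A hidden cell only influences target cells in its own 3x3 neighborhood. Try each of the 2^4 = 16 assignments, step the completed generation 0 forward once under B3/S23, and compare with the target:
  (1,3)=_ (1,4)=_ (2,2)=_ (3,1)=_ -> step gives (3,2)='_' but target has 'X' -> reject
  (1,3)=_ (1,4)=_ (2,2)=_ (3,1)=X -> step reproduces the target at every cell -> ACCEPT
  (1,3)=_ (1,4)=_ (2,2)=X (3,1)=_ -> step gives (1,1)='_' but target has 'X' -> reject
  (1,3)=_ (1,4)=_ (2,2)=X (3,1)=X -> step gives (1,1)='_' but target has 'X' -> reject
  (1,3)=_ (1,4)=X (2,2)=_ (3,1)=_ -> step gives (0,3)='X' but target has '_' -> reject
  (1,3)=_ (1,4)=X (2,2)=_ (3,1)=X -> step gives (0,3)='X' but target has '_' -> reject
  (1,3)=_ (1,4)=X (2,2)=X (3,1)=_ -> step gives (0,3)='X' but target has '_' -> reject
  (1,3)=_ (1,4)=X (2,2)=X (3,1)=X -> step gives (0,3)='X' but target has '_' -> reject
  (1,3)=X (1,4)=_ (2,2)=_ (3,1)=_ -> step gives (0,2)='X' but target has '_' -> reject
  (1,3)=X (1,4)=_ (2,2)=_ (3,1)=X -> step gives (0,2)='X' but target has '_' -> reject
  (1,3)=X (1,4)=_ (2,2)=X (3,1)=_ -> step gives (0,2)='X' but target has '_' -> reject
  (1,3)=X (1,4)=_ (2,2)=X (3,1)=X -> step gives (0,2)='X' but target has '_' -> reject
  (1,3)=X (1,4)=X (2,2)=_ (3,1)=_ -> step gives (0,2)='X' but target has '_' -> reject
  (1,3)=X (1,4)=X (2,2)=_ (3,1)=X -> step gives (0,2)='X' but target has '_' -> reject
  (1,3)=X (1,4)=X (2,2)=X (3,1)=_ -> step gives (0,2)='X' but target has '_' -> reject
  (1,3)=X (1,4)=X (2,2)=X (3,1)=X -> step gives (0,2)='X' but target has '_' -> reject
Unique solution: (1,3)=dead, (1,4)=dead, (2,2)=dead, (3,1)=live.
Check: live-neighbor counts of every cell in the completed generation 0:
12220
23132
12220
21322
21301
Applying B3/S23 to generation 0 with these counts gives:
_X___
_X_X_
_____
__X__
__X__
which matches the target exactly.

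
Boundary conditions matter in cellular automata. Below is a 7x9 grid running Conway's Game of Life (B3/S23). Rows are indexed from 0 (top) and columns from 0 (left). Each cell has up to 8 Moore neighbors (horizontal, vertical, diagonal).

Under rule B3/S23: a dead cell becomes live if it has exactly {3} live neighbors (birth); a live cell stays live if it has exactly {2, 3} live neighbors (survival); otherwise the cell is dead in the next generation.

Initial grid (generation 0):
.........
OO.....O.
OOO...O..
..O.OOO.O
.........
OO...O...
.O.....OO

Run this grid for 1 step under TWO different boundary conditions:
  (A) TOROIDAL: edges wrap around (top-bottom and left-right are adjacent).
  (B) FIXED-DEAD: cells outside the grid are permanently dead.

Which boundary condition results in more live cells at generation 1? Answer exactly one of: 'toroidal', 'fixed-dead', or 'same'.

Under TOROIDAL boundary, generation 1:
.O.....O.
O.O.....O
..OO..O..
O.OO.OOO.
OO..O.O..
OO......O
.O......O
Population = 23

Under FIXED-DEAD boundary, generation 1:
.........
O.O......
O.OO..O..
..OO.OOO.
.O..O.O..
OO.......
OO.......
Population = 18

Comparison: toroidal=23, fixed-dead=18 -> toroidal

Answer: toroidal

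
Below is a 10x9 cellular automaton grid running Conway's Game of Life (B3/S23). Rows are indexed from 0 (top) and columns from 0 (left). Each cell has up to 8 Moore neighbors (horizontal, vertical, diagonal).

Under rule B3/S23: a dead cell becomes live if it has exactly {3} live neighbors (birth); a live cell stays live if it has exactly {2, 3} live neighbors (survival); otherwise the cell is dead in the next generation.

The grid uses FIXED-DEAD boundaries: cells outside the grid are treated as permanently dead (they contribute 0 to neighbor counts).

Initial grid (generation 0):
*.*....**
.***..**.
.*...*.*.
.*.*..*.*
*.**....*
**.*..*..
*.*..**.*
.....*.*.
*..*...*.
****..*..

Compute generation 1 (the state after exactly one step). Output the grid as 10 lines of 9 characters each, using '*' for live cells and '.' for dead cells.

Simulating step by step:
Generation 0 (given above): 39 live cells
Generation 1: 44 live cells
(generation 1 grid is the final answer)

Answer: ..**..***
*..*.....
**.***..*
**.**.*.*
*..**....
*..****..
*.*.**...
.*..**.**
*..**..*.
****.....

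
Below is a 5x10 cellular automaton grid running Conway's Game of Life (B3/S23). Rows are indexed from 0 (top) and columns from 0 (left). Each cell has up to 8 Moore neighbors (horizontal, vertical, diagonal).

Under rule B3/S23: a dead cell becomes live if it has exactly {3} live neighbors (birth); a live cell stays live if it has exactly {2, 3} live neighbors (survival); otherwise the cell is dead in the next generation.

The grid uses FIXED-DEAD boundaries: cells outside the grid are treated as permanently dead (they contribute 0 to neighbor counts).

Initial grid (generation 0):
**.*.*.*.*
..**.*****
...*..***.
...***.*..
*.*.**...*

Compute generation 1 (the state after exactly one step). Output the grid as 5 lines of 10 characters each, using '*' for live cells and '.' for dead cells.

Answer: .*.*.*.*.*
.*.*.*...*
.........*
..*....*..
.....**...

Derivation:
Simulating step by step:
Generation 0 (given above): 26 live cells
Generation 1: 14 live cells
(generation 1 grid is the final answer)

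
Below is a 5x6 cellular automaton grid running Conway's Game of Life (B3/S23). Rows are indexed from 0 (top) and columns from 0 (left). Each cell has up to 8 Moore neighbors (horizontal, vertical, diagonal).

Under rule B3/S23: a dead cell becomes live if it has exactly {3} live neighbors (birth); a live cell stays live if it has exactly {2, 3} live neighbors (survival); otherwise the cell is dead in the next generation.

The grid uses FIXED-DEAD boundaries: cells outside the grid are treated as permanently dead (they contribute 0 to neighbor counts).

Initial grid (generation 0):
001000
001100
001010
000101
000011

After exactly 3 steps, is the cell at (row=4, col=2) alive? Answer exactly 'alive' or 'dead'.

Simulating step by step:
Generation 0 (given above): 9 live cells
Generation 1: 10 live cells
001100
011000
001010
000101
000011
Generation 2: 11 live cells
011100
010000
011010
000101
000011
Generation 3: 12 live cells
011000
100000
011110
001101
000011

Cell (4,2) at generation 3: 0 -> dead

Answer: dead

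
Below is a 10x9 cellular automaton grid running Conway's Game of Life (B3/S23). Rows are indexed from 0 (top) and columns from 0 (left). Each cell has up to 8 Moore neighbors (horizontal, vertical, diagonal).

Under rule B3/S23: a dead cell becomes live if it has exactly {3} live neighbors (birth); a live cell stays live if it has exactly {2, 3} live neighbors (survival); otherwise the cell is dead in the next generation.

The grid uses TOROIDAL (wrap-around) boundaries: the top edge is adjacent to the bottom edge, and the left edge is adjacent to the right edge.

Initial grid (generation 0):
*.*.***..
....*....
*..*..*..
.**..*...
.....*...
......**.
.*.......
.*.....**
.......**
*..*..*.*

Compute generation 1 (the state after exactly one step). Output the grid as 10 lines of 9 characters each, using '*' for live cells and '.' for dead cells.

Simulating step by step:
Generation 0 (given above): 25 live cells
Generation 1: 32 live cells
(generation 1 grid is the final answer)

Answer: **..*.***
.*..*.*..
.*****...
.**.***..
.....*...
......*..
*.....*.*
.......**
......*..
**.**.*..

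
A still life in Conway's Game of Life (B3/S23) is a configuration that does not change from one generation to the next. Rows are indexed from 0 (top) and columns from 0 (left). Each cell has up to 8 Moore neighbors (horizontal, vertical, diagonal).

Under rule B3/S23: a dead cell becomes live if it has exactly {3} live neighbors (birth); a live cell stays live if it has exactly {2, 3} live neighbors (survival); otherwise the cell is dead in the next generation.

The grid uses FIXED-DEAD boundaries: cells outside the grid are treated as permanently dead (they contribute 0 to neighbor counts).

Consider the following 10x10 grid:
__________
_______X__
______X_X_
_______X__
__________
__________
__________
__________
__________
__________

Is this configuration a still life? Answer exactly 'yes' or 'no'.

Compute generation 1 and compare to generation 0 (given above):
Generation 1:
__________
_______X__
______X_X_
_______X__
__________
__________
__________
__________
__________
__________
The grids are IDENTICAL -> still life.

Answer: yes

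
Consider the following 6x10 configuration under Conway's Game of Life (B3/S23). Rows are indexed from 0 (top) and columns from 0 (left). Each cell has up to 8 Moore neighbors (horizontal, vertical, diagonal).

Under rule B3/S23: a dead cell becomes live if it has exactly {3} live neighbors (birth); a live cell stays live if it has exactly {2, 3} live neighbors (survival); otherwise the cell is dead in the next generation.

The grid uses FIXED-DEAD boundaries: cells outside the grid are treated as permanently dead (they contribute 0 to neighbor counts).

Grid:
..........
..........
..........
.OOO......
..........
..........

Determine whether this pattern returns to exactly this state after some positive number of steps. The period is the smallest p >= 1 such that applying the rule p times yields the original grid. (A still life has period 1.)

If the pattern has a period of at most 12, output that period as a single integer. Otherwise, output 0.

Answer: 2

Derivation:
Simulating and comparing each generation to the original:
Gen 0 (original, given above): 3 live cells
Gen 1: 3 live cells, differs from original
Gen 2: 3 live cells, MATCHES original -> period = 2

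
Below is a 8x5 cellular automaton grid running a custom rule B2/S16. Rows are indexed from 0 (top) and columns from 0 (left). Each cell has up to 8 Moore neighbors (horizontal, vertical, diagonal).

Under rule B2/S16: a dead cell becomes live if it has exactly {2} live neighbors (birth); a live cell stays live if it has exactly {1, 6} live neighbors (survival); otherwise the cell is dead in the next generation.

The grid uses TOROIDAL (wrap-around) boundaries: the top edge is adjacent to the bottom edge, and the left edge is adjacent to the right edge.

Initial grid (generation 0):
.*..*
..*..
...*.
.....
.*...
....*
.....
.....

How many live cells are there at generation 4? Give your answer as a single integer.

Answer: 6

Derivation:
Simulating step by step:
Generation 0 (given above): 6 live cells
Generation 1: 13 live cells
****.
**..*
..**.
..*..
*....
*....
.....
*....
Generation 2: 10 live cells
.....
.....
.....
....*
*...*
**..*
**..*
...*.
Generation 3: 5 live cells
.....
.....
.....
...*.
.....
..*..
.....
.***.
Generation 4: 6 live cells
.*.*.
.....
.....
.....
..**.
.....
.....
.*.*.
Population at generation 4: 6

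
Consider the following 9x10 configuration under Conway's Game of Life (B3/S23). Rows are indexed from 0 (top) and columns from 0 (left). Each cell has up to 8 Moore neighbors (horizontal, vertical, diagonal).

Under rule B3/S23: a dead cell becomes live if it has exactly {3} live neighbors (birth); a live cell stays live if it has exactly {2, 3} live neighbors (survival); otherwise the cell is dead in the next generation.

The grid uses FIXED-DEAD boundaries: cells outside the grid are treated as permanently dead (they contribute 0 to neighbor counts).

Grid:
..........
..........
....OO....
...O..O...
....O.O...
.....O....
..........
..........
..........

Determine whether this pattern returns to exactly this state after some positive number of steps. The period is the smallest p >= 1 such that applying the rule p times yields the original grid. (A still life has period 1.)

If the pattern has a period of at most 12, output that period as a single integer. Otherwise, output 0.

Simulating and comparing each generation to the original:
Gen 0 (original, given above): 7 live cells
Gen 1: 7 live cells, MATCHES original -> period = 1

Answer: 1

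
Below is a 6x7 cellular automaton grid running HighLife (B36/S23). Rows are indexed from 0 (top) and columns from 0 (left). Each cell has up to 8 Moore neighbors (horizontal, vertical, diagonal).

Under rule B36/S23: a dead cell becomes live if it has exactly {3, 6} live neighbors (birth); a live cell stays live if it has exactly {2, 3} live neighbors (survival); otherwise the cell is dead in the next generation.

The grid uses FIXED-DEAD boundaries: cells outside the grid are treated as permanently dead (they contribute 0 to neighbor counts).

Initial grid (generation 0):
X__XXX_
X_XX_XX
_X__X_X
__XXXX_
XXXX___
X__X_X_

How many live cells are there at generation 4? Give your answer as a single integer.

Answer: 15

Derivation:
Simulating step by step:
Generation 0 (given above): 23 live cells
Generation 1: 21 live cells
_XXX_XX
X_X_X_X
_X_X_XX
X____X_
X___XX_
X__XX__
Generation 2: 22 live cells
_XXXXXX
X____X_
XXXX__X
XX_____
XX_X_X_
___XXX_
Generation 3: 20 live cells
_XXXXXX
XXX____
__X____
__XXX__
XX_X_X_
__XX_X_
Generation 4: 15 live cells
X__XXX_
X___XX_
_______
____X__
_XX_XX_
_XXX___
Population at generation 4: 15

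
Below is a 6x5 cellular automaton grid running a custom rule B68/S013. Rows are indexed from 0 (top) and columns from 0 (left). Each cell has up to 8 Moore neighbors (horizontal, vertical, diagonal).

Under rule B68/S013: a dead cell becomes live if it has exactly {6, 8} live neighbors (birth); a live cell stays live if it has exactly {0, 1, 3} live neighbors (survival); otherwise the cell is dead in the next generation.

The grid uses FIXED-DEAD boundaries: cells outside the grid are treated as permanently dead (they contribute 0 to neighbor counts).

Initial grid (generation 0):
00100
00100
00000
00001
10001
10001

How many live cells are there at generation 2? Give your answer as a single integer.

Answer: 6

Derivation:
Simulating step by step:
Generation 0 (given above): 7 live cells
Generation 1: 6 live cells
00100
00100
00000
00001
10000
10001
Generation 2: 6 live cells
00100
00100
00000
00001
10000
10001
Population at generation 2: 6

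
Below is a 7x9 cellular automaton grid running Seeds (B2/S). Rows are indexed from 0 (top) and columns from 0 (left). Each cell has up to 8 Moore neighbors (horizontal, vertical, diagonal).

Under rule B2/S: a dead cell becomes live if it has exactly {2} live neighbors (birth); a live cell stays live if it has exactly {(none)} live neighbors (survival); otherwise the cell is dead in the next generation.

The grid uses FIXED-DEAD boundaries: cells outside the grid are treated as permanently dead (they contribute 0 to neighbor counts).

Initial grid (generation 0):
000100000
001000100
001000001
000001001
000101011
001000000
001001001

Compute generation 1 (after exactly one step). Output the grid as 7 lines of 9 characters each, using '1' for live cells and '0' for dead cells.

Simulating step by step:
Generation 0 (given above): 15 live cells
Generation 1: 14 live cells
(generation 1 grid is the final answer)

Answer: 001000000
010000010
010101100
001100000
001000000
010001000
010100000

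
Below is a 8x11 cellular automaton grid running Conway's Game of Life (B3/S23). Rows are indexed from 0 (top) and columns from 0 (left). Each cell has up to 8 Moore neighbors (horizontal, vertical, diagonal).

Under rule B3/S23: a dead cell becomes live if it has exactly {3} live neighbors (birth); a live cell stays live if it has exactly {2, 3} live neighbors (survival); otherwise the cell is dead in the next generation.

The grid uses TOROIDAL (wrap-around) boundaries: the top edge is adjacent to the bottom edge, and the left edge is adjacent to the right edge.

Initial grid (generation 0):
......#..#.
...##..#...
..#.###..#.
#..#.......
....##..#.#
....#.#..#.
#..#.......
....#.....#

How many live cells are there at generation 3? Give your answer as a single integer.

Simulating step by step:
Generation 0 (given above): 23 live cells
Generation 1: 28 live cells
...###.....
...##..##..
..#..##....
...#..#..##
...###...##
...##....##
...###....#
..........#
Generation 2: 24 live cells
...#.#.....
..#....#...
..#..##.##.
..##..#..##
#.#..#..#..
#.#........
#..#.#....#
...........
Generation 3: 28 live cells
...........
..####.##..
.##..##.###
..###.#...#
#.#......#.
#.###......
##........#
...........
Population at generation 3: 28

Answer: 28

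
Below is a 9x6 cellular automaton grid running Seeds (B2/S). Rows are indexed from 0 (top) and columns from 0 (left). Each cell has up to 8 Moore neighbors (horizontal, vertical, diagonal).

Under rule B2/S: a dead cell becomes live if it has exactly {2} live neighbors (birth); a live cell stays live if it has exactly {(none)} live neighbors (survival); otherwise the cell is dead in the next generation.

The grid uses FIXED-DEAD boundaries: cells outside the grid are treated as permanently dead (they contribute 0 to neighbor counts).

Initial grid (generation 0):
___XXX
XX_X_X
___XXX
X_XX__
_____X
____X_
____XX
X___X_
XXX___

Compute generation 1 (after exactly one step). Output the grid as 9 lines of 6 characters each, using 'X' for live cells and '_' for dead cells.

Simulating step by step:
Generation 0 (given above): 22 live cells
Generation 1: 8 live cells
(generation 1 grid is the final answer)

Answer: XX____
______
______
_X____
_XX___
___X__
______
__X___
___X__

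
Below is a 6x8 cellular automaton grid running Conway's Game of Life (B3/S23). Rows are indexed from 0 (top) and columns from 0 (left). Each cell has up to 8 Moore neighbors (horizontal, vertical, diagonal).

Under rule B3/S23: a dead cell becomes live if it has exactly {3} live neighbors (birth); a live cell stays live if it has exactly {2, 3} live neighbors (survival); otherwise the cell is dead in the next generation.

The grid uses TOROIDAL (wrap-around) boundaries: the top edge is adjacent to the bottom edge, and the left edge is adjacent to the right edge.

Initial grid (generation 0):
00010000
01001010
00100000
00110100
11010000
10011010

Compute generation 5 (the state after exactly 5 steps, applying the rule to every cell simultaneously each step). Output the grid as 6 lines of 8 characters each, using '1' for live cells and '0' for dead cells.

Answer: 00001000
00000000
11000000
11110000
00100000
00011000

Derivation:
Simulating step by step:
Generation 0 (given above): 15 live cells
Generation 1: 20 live cells
00110001
00110000
01101100
00011000
11000101
11011001
Generation 2: 11 live cells
00000001
00000000
01000100
00010010
01000111
00011000
Generation 3: 13 live cells
00000000
00000000
00000000
10101001
00110111
10001101
Generation 4: 12 live cells
00000000
00000000
00000000
11101101
00100000
10011101
Generation 5: 10 live cells
(generation 5 grid is the final answer)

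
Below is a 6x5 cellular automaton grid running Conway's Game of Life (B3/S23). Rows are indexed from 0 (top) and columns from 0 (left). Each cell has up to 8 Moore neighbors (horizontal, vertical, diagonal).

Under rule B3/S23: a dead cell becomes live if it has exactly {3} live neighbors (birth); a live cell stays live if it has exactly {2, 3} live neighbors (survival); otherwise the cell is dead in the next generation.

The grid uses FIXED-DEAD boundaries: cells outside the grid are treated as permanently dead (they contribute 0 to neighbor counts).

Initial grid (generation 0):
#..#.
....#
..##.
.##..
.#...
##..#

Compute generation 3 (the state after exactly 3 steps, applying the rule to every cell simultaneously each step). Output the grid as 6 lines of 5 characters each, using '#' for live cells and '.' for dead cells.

Answer: .....
.##..
##.#.
...#.
###..
.#...

Derivation:
Simulating step by step:
Generation 0 (given above): 11 live cells
Generation 1: 9 live cells
.....
..#.#
.###.
.#.#.
.....
##...
Generation 2: 9 live cells
.....
.##..
.#..#
.#.#.
###..
.....
Generation 3: 10 live cells
(generation 3 grid is the final answer)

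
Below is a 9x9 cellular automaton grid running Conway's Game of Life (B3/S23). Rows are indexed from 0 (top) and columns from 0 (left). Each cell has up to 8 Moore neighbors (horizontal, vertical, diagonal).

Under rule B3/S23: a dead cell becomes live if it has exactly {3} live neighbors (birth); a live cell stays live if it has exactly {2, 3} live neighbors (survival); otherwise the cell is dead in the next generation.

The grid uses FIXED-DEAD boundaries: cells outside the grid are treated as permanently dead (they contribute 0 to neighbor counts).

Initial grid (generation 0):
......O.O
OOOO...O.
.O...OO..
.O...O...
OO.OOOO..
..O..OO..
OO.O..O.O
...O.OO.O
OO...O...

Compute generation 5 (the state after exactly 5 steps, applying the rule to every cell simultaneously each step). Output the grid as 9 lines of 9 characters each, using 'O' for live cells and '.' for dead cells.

Simulating step by step:
Generation 0 (given above): 33 live cells
Generation 1: 22 live cells
.OO....O.
OOO..O.O.
....OOO..
.O.......
OO.O.....
.........
.O.O.....
.....OO..
....OOO..
Generation 2: 27 live cells
O.O...O..
O.OOOO.O.
O.O.OOO..
OOO.OO...
OOO......
OO.......
.........
......O..
....O.O..
Generation 3: 15 live cells
..O.OOO..
O.O....O.
O........
....O.O..
...O.....
O.O......
.........
.....O...
.....O...
Generation 4: 9 live cells
.O.O.OO..
...O.OO..
.O.......
.........
...O.....
.........
.........
.........
.........
Generation 5: 5 live cells
(generation 5 grid is the final answer)

Answer: ..O..OO..
.....OO..
.........
.........
.........
.........
.........
.........
.........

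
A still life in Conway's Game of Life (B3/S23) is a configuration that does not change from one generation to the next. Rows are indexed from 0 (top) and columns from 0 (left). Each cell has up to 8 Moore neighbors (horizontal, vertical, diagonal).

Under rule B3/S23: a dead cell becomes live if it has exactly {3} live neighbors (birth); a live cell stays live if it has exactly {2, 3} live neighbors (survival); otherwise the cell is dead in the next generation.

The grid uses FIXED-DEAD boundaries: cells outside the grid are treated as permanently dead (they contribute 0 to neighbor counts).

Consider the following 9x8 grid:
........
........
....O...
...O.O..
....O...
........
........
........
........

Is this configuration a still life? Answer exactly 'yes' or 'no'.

Answer: yes

Derivation:
Compute generation 1 and compare to generation 0 (given above):
Generation 1:
........
........
....O...
...O.O..
....O...
........
........
........
........
The grids are IDENTICAL -> still life.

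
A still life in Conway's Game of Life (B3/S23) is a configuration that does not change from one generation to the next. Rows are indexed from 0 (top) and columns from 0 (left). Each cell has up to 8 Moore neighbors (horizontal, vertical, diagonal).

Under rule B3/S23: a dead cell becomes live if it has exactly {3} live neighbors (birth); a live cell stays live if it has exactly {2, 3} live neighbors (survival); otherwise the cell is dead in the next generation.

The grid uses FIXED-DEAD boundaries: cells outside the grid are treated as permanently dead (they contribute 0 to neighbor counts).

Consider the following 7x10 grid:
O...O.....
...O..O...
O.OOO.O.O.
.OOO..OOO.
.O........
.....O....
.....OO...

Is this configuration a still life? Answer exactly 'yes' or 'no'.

Compute generation 1 and compare to generation 0 (given above):
Generation 1:
..........
.OO....O..
....O.O.O.
O...OOO.O.
.O....OO..
.....OO...
.....OO...
Cell (0,0) differs: gen0=1 vs gen1=0 -> NOT a still life.

Answer: no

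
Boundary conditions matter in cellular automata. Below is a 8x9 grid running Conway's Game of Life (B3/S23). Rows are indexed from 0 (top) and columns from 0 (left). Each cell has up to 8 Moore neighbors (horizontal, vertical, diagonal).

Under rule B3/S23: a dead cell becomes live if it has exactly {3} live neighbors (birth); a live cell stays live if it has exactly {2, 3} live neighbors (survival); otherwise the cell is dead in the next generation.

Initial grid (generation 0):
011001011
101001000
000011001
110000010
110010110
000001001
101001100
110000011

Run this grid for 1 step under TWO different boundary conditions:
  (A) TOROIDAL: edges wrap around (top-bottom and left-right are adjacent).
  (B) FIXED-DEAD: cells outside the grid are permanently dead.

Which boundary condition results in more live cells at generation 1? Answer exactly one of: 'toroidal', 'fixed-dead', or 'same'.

Under TOROIDAL boundary, generation 1:
001000010
101101010
000011101
010010010
010001110
000010001
000001100
000001000
Population = 23

Under FIXED-DEAD boundary, generation 1:
011000100
001101011
100011100
110010011
110001111
100010000
100001101
110000110
Population = 33

Comparison: toroidal=23, fixed-dead=33 -> fixed-dead

Answer: fixed-dead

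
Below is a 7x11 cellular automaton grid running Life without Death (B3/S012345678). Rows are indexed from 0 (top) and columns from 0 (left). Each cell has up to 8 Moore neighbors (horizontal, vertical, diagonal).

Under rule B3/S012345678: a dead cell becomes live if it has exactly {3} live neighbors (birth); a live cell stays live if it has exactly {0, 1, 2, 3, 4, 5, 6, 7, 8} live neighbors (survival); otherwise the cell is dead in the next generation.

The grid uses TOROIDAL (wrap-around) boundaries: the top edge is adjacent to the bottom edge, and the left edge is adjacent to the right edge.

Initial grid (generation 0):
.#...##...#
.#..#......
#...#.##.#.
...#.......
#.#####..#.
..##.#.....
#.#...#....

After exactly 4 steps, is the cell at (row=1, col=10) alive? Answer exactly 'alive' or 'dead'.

Simulating step by step:
Generation 0 (given above): 25 live cells
Generation 1: 38 live cells
.##..##...#
.#..#..#..#
#..#####.#.
.###...##..
#######..#.
..##.#....#
#.###.#....
Generation 2: 47 live cells
.##..###..#
.#..#..####
#..#####.##
.###...###.
###########
..##.#....#
#.###.#...#
Generation 3: 50 live cells
.##..###..#
.#..#..####
#..#####.##
.###...###.
###########
..##.#..#.#
#.###.##.##
Generation 4: 50 live cells
.##..###..#
.#..#..####
#..#####.##
.###...###.
###########
..##.#..#.#
#.###.##.##

Cell (1,10) at generation 4: 1 -> alive

Answer: alive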